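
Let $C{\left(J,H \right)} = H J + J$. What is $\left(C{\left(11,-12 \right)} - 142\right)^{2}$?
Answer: $69169$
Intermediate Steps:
$C{\left(J,H \right)} = J + H J$
$\left(C{\left(11,-12 \right)} - 142\right)^{2} = \left(11 \left(1 - 12\right) - 142\right)^{2} = \left(11 \left(-11\right) - 142\right)^{2} = \left(-121 - 142\right)^{2} = \left(-263\right)^{2} = 69169$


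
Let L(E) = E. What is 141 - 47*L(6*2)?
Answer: -423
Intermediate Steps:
141 - 47*L(6*2) = 141 - 282*2 = 141 - 47*12 = 141 - 564 = -423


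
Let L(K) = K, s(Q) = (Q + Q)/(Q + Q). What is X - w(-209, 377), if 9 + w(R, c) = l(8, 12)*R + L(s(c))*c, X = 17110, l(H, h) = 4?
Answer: 17578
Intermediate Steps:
s(Q) = 1 (s(Q) = (2*Q)/((2*Q)) = (2*Q)*(1/(2*Q)) = 1)
w(R, c) = -9 + c + 4*R (w(R, c) = -9 + (4*R + 1*c) = -9 + (4*R + c) = -9 + (c + 4*R) = -9 + c + 4*R)
X - w(-209, 377) = 17110 - (-9 + 377 + 4*(-209)) = 17110 - (-9 + 377 - 836) = 17110 - 1*(-468) = 17110 + 468 = 17578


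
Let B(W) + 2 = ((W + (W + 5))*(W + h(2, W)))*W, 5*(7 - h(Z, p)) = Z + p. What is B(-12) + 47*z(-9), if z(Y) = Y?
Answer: -1109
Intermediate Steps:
h(Z, p) = 7 - Z/5 - p/5 (h(Z, p) = 7 - (Z + p)/5 = 7 + (-Z/5 - p/5) = 7 - Z/5 - p/5)
B(W) = -2 + W*(5 + 2*W)*(33/5 + 4*W/5) (B(W) = -2 + ((W + (W + 5))*(W + (7 - 1/5*2 - W/5)))*W = -2 + ((W + (5 + W))*(W + (7 - 2/5 - W/5)))*W = -2 + ((5 + 2*W)*(W + (33/5 - W/5)))*W = -2 + ((5 + 2*W)*(33/5 + 4*W/5))*W = -2 + W*(5 + 2*W)*(33/5 + 4*W/5))
B(-12) + 47*z(-9) = (-2 + 33*(-12) + (8/5)*(-12)**3 + (86/5)*(-12)**2) + 47*(-9) = (-2 - 396 + (8/5)*(-1728) + (86/5)*144) - 423 = (-2 - 396 - 13824/5 + 12384/5) - 423 = -686 - 423 = -1109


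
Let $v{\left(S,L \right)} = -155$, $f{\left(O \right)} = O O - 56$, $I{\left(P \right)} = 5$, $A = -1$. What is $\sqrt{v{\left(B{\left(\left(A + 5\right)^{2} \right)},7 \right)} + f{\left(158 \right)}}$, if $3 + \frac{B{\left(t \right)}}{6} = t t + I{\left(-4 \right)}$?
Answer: $\sqrt{24753} \approx 157.33$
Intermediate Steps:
$f{\left(O \right)} = -56 + O^{2}$ ($f{\left(O \right)} = O^{2} - 56 = -56 + O^{2}$)
$B{\left(t \right)} = 12 + 6 t^{2}$ ($B{\left(t \right)} = -18 + 6 \left(t t + 5\right) = -18 + 6 \left(t^{2} + 5\right) = -18 + 6 \left(5 + t^{2}\right) = -18 + \left(30 + 6 t^{2}\right) = 12 + 6 t^{2}$)
$\sqrt{v{\left(B{\left(\left(A + 5\right)^{2} \right)},7 \right)} + f{\left(158 \right)}} = \sqrt{-155 - \left(56 - 158^{2}\right)} = \sqrt{-155 + \left(-56 + 24964\right)} = \sqrt{-155 + 24908} = \sqrt{24753}$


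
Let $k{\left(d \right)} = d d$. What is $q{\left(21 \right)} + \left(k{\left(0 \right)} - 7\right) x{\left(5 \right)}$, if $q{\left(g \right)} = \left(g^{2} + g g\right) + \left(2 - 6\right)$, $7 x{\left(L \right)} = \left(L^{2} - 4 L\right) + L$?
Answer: $868$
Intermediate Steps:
$k{\left(d \right)} = d^{2}$
$x{\left(L \right)} = - \frac{3 L}{7} + \frac{L^{2}}{7}$ ($x{\left(L \right)} = \frac{\left(L^{2} - 4 L\right) + L}{7} = \frac{L^{2} - 3 L}{7} = - \frac{3 L}{7} + \frac{L^{2}}{7}$)
$q{\left(g \right)} = -4 + 2 g^{2}$ ($q{\left(g \right)} = \left(g^{2} + g^{2}\right) + \left(2 - 6\right) = 2 g^{2} - 4 = -4 + 2 g^{2}$)
$q{\left(21 \right)} + \left(k{\left(0 \right)} - 7\right) x{\left(5 \right)} = \left(-4 + 2 \cdot 21^{2}\right) + \left(0^{2} - 7\right) \frac{1}{7} \cdot 5 \left(-3 + 5\right) = \left(-4 + 2 \cdot 441\right) + \left(0 - 7\right) \frac{1}{7} \cdot 5 \cdot 2 = \left(-4 + 882\right) - 10 = 878 - 10 = 868$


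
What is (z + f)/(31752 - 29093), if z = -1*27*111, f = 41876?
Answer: 38879/2659 ≈ 14.622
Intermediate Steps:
z = -2997 (z = -27*111 = -2997)
(z + f)/(31752 - 29093) = (-2997 + 41876)/(31752 - 29093) = 38879/2659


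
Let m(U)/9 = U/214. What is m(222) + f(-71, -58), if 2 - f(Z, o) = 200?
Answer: -20187/107 ≈ -188.66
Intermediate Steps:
m(U) = 9*U/214 (m(U) = 9*(U/214) = 9*U/214)
f(Z, o) = -198 (f(Z, o) = 2 - 1*200 = 2 - 200 = -198)
m(222) + f(-71, -58) = (9/214)*222 - 198 = 999/107 - 198 = -20187/107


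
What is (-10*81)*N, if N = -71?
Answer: 57510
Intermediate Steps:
(-10*81)*N = -10*81*(-71) = -810*(-71) = 57510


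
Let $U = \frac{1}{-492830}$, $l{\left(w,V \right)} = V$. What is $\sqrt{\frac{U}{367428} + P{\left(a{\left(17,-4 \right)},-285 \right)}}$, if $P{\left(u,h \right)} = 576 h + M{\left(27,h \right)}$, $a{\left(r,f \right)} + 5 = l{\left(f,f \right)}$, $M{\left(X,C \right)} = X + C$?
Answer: $\frac{i \sqrt{1347808344609962821458564510}}{90539770620} \approx 405.48 i$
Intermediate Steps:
$M{\left(X,C \right)} = C + X$
$a{\left(r,f \right)} = -5 + f$
$U = - \frac{1}{492830} \approx -2.0291 \cdot 10^{-6}$
$P{\left(u,h \right)} = 27 + 577 h$ ($P{\left(u,h \right)} = 576 h + \left(h + 27\right) = 576 h + \left(27 + h\right) = 27 + 577 h$)
$\sqrt{\frac{U}{367428} + P{\left(a{\left(17,-4 \right)},-285 \right)}} = \sqrt{- \frac{1}{492830 \cdot 367428} + \left(27 + 577 \left(-285\right)\right)} = \sqrt{\left(- \frac{1}{492830}\right) \frac{1}{367428} + \left(27 - 164445\right)} = \sqrt{- \frac{1}{181079541240} - 164418} = \sqrt{- \frac{29772736011598321}{181079541240}} = \frac{i \sqrt{1347808344609962821458564510}}{90539770620}$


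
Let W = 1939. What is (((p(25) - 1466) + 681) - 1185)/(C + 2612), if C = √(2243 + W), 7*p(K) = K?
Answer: -17977090/23864267 + 13765*√4182/47728534 ≈ -0.73466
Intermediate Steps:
p(K) = K/7
C = √4182 (C = √(2243 + 1939) = √4182 ≈ 64.668)
(((p(25) - 1466) + 681) - 1185)/(C + 2612) = ((((⅐)*25 - 1466) + 681) - 1185)/(√4182 + 2612) = (((25/7 - 1466) + 681) - 1185)/(2612 + √4182) = ((-10237/7 + 681) - 1185)/(2612 + √4182) = (-5470/7 - 1185)/(2612 + √4182) = -13765/(7*(2612 + √4182))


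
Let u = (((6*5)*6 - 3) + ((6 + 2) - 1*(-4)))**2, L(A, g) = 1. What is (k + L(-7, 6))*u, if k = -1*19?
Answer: -642978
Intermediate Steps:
k = -19
u = 35721 (u = ((30*6 - 3) + (8 + 4))**2 = ((180 - 3) + 12)**2 = (177 + 12)**2 = 189**2 = 35721)
(k + L(-7, 6))*u = (-19 + 1)*35721 = -18*35721 = -642978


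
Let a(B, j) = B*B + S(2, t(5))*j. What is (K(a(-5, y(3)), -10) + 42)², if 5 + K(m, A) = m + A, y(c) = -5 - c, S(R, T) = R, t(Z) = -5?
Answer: 1296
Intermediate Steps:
a(B, j) = B² + 2*j (a(B, j) = B*B + 2*j = B² + 2*j)
K(m, A) = -5 + A + m (K(m, A) = -5 + (m + A) = -5 + (A + m) = -5 + A + m)
(K(a(-5, y(3)), -10) + 42)² = ((-5 - 10 + ((-5)² + 2*(-5 - 1*3))) + 42)² = ((-5 - 10 + (25 + 2*(-5 - 3))) + 42)² = ((-5 - 10 + (25 + 2*(-8))) + 42)² = ((-5 - 10 + (25 - 16)) + 42)² = ((-5 - 10 + 9) + 42)² = (-6 + 42)² = 36² = 1296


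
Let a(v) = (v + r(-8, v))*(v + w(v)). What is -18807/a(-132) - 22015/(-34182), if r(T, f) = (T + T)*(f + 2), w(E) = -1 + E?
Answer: 6003722087/8822716020 ≈ 0.68048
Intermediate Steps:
r(T, f) = 2*T*(2 + f) (r(T, f) = (2*T)*(2 + f) = 2*T*(2 + f))
a(v) = (-1 + 2*v)*(-32 - 15*v) (a(v) = (v + 2*(-8)*(2 + v))*(v + (-1 + v)) = (v + (-32 - 16*v))*(-1 + 2*v) = (-32 - 15*v)*(-1 + 2*v) = (-1 + 2*v)*(-32 - 15*v))
-18807/a(-132) - 22015/(-34182) = -18807/(32 - 49*(-132) - 30*(-132)²) - 22015/(-34182) = -18807/(32 + 6468 - 30*17424) - 22015*(-1/34182) = -18807/(32 + 6468 - 522720) + 22015/34182 = -18807/(-516220) + 22015/34182 = -18807*(-1/516220) + 22015/34182 = 18807/516220 + 22015/34182 = 6003722087/8822716020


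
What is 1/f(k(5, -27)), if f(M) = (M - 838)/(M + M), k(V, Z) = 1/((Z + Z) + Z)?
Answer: 2/67879 ≈ 2.9464e-5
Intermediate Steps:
k(V, Z) = 1/(3*Z) (k(V, Z) = 1/(2*Z + Z) = 1/(3*Z))
f(M) = (-838 + M)/(2*M) (f(M) = (-838 + M)/((2*M)) = (-838 + M)*(1/(2*M)) = (-838 + M)/(2*M))
1/f(k(5, -27)) = 1/((-838 + (1/3)/(-27))/(2*(((1/3)/(-27))))) = 1/((-838 + (1/3)*(-1/27))/(2*(((1/3)*(-1/27))))) = 1/((-838 - 1/81)/(2*(-1/81))) = 1/((1/2)*(-81)*(-67879/81)) = 1/(67879/2) = 2/67879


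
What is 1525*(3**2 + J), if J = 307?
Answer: 481900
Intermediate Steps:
1525*(3**2 + J) = 1525*(3**2 + 307) = 1525*(9 + 307) = 1525*316 = 481900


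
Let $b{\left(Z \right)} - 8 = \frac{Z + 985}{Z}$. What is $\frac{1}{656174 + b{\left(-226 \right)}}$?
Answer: $\frac{226}{148296373} \approx 1.524 \cdot 10^{-6}$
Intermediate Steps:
$b{\left(Z \right)} = 8 + \frac{985 + Z}{Z}$ ($b{\left(Z \right)} = 8 + \frac{Z + 985}{Z} = 8 + \frac{985 + Z}{Z}$)
$\frac{1}{656174 + b{\left(-226 \right)}} = \frac{1}{656174 + \left(9 + \frac{985}{-226}\right)} = \frac{1}{656174 + \left(9 + 985 \left(- \frac{1}{226}\right)\right)} = \frac{1}{656174 + \left(9 - \frac{985}{226}\right)} = \frac{1}{656174 + \frac{1049}{226}} = \frac{1}{\frac{148296373}{226}} = \frac{226}{148296373}$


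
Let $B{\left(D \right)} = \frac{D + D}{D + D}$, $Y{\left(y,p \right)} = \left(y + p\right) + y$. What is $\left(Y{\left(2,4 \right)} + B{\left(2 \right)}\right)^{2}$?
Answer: $81$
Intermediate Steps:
$Y{\left(y,p \right)} = p + 2 y$ ($Y{\left(y,p \right)} = \left(p + y\right) + y = p + 2 y$)
$B{\left(D \right)} = 1$ ($B{\left(D \right)} = \frac{2 D}{2 D} = 2 D \frac{1}{2 D} = 1$)
$\left(Y{\left(2,4 \right)} + B{\left(2 \right)}\right)^{2} = \left(\left(4 + 2 \cdot 2\right) + 1\right)^{2} = \left(\left(4 + 4\right) + 1\right)^{2} = \left(8 + 1\right)^{2} = 9^{2} = 81$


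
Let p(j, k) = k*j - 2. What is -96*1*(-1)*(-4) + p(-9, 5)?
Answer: -431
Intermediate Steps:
p(j, k) = -2 + j*k (p(j, k) = j*k - 2 = -2 + j*k)
-96*1*(-1)*(-4) + p(-9, 5) = -96*1*(-1)*(-4) + (-2 - 9*5) = -(-96)*(-4) + (-2 - 45) = -96*4 - 47 = -384 - 47 = -431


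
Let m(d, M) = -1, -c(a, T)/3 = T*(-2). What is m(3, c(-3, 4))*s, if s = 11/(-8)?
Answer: 11/8 ≈ 1.3750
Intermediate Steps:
c(a, T) = 6*T (c(a, T) = -3*T*(-2) = -(-6)*T = 6*T)
s = -11/8 (s = 11*(-1/8) = -11/8 ≈ -1.3750)
m(3, c(-3, 4))*s = -1*(-11/8) = 11/8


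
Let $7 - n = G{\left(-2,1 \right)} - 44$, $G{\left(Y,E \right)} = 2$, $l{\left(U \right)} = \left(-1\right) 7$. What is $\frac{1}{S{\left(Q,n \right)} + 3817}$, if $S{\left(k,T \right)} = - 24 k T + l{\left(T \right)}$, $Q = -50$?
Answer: $\frac{1}{62610} \approx 1.5972 \cdot 10^{-5}$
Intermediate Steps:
$l{\left(U \right)} = -7$
$n = 49$ ($n = 7 - \left(2 - 44\right) = 7 - -42 = 7 + 42 = 49$)
$S{\left(k,T \right)} = -7 - 24 T k$ ($S{\left(k,T \right)} = - 24 k T - 7 = - 24 T k - 7 = -7 - 24 T k$)
$\frac{1}{S{\left(Q,n \right)} + 3817} = \frac{1}{\left(-7 - 1176 \left(-50\right)\right) + 3817} = \frac{1}{\left(-7 + 58800\right) + 3817} = \frac{1}{58793 + 3817} = \frac{1}{62610}$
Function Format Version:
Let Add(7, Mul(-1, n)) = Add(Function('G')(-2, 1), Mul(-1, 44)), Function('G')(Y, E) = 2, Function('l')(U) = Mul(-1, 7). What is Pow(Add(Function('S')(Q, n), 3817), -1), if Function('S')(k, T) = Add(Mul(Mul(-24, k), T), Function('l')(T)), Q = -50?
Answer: Rational(1, 62610) ≈ 1.5972e-5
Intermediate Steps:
Function('l')(U) = -7
n = 49 (n = Add(7, Mul(-1, Add(2, Mul(-1, 44)))) = Add(7, Mul(-1, Add(2, -44))) = Add(7, Mul(-1, -42)) = Add(7, 42) = 49)
Function('S')(k, T) = Add(-7, Mul(-24, T, k)) (Function('S')(k, T) = Add(Mul(Mul(-24, k), T), -7) = Add(Mul(-24, T, k), -7) = Add(-7, Mul(-24, T, k)))
Pow(Add(Function('S')(Q, n), 3817), -1) = Pow(Add(Add(-7, Mul(-24, 49, -50)), 3817), -1) = Pow(Add(Add(-7, 58800), 3817), -1) = Pow(Add(58793, 3817), -1) = Pow(62610, -1) = Rational(1, 62610)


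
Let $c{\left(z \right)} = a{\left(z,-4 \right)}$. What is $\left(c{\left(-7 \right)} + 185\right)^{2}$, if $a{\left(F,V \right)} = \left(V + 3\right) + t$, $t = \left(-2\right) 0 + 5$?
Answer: $35721$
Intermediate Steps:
$t = 5$ ($t = 0 + 5 = 5$)
$a{\left(F,V \right)} = 8 + V$ ($a{\left(F,V \right)} = \left(V + 3\right) + 5 = \left(3 + V\right) + 5 = 8 + V$)
$c{\left(z \right)} = 4$ ($c{\left(z \right)} = 8 - 4 = 4$)
$\left(c{\left(-7 \right)} + 185\right)^{2} = \left(4 + 185\right)^{2} = 189^{2} = 35721$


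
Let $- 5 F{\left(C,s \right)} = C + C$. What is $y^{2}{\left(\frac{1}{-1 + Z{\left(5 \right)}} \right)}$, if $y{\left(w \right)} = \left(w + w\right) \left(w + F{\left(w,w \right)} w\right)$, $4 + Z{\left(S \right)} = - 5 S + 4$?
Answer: $\frac{1089}{120670225} \approx 9.0246 \cdot 10^{-6}$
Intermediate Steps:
$F{\left(C,s \right)} = - \frac{2 C}{5}$ ($F{\left(C,s \right)} = - \frac{C + C}{5} = - \frac{2 C}{5}$)
$Z{\left(S \right)} = - 5 S$ ($Z{\left(S \right)} = -4 - \left(-4 + 5 S\right) = - 5 S$)
$y{\left(w \right)} = 2 w \left(w - \frac{2 w^{2}}{5}\right)$ ($y{\left(w \right)} = \left(w + w\right) \left(w + - \frac{2 w}{5} w\right) = 2 w \left(w - \frac{2 w^{2}}{5}\right)$)
$y^{2}{\left(\frac{1}{-1 + Z{\left(5 \right)}} \right)} = \left(\left(\frac{1}{-1 - 25}\right)^{2} \left(2 - \frac{4}{5 \left(-1 - 25\right)}\right)\right)^{2} = \left(\left(\frac{1}{-26}\right)^{2} \left(2 - \frac{4}{5 \left(-26\right)}\right)\right)^{2} = \left(\left(- \frac{1}{26}\right)^{2} \left(2 - - \frac{2}{65}\right)\right)^{2} = \left(\frac{2 + \frac{2}{65}}{676}\right)^{2} = \left(\frac{1}{676} \cdot \frac{132}{65}\right)^{2} = \left(\frac{33}{10985}\right)^{2} = \frac{1089}{120670225}$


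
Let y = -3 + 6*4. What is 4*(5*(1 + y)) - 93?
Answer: 347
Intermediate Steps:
y = 21 (y = -3 + 24 = 21)
4*(5*(1 + y)) - 93 = 4*(5*(1 + 21)) - 93 = 4*(5*22) - 93 = 4*110 - 93 = 440 - 93 = 347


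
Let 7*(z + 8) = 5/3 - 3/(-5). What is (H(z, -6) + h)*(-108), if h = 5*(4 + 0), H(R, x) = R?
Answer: -46584/35 ≈ -1331.0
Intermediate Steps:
z = -806/105 (z = -8 + (5/3 - 3/(-5))/7 = -8 + (5*(⅓) - 3*(-⅕))/7 = -8 + (5/3 + ⅗)/7 = -8 + (⅐)*(34/15) = -8 + 34/105 = -806/105 ≈ -7.6762)
h = 20 (h = 5*4 = 20)
(H(z, -6) + h)*(-108) = (-806/105 + 20)*(-108) = (1294/105)*(-108) = -46584/35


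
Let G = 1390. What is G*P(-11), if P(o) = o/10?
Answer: -1529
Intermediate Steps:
P(o) = o/10 (P(o) = o*(1/10) = o/10)
G*P(-11) = 1390*((1/10)*(-11)) = 1390*(-11/10) = -1529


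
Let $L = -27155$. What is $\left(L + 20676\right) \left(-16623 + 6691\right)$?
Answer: $64349428$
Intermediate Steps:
$\left(L + 20676\right) \left(-16623 + 6691\right) = \left(-27155 + 20676\right) \left(-16623 + 6691\right) = \left(-6479\right) \left(-9932\right) = 64349428$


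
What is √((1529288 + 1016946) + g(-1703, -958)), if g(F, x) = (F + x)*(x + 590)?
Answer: √3525482 ≈ 1877.6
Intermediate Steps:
g(F, x) = (590 + x)*(F + x) (g(F, x) = (F + x)*(590 + x) = (590 + x)*(F + x))
√((1529288 + 1016946) + g(-1703, -958)) = √((1529288 + 1016946) + ((-958)² + 590*(-1703) + 590*(-958) - 1703*(-958))) = √(2546234 + (917764 - 1004770 - 565220 + 1631474)) = √(2546234 + 979248) = √3525482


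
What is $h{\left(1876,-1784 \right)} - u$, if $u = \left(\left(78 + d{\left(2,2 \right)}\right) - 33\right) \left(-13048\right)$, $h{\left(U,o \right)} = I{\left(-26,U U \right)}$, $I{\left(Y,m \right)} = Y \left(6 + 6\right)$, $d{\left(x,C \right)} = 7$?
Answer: $678184$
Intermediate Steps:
$I{\left(Y,m \right)} = 12 Y$ ($I{\left(Y,m \right)} = Y 12 = 12 Y$)
$h{\left(U,o \right)} = -312$ ($h{\left(U,o \right)} = 12 \left(-26\right) = -312$)
$u = -678496$ ($u = \left(\left(78 + 7\right) - 33\right) \left(-13048\right) = \left(85 - 33\right) \left(-13048\right) = 52 \left(-13048\right) = -678496$)
$h{\left(1876,-1784 \right)} - u = -312 - -678496 = -312 + 678496 = 678184$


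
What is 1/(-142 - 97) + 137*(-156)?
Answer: -5107909/239 ≈ -21372.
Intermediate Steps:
1/(-142 - 97) + 137*(-156) = 1/(-239) - 21372 = -1/239 - 21372 = -5107909/239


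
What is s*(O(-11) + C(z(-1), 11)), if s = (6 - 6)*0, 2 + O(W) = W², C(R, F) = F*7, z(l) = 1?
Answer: 0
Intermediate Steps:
C(R, F) = 7*F
O(W) = -2 + W²
s = 0 (s = 0*0 = 0)
s*(O(-11) + C(z(-1), 11)) = 0*((-2 + (-11)²) + 7*11) = 0*((-2 + 121) + 77) = 0*(119 + 77) = 0*196 = 0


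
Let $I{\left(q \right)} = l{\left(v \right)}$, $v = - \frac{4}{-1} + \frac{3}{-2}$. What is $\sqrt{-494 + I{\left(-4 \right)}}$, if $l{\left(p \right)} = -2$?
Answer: $4 i \sqrt{31} \approx 22.271 i$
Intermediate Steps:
$v = \frac{5}{2}$ ($v = \left(-4\right) \left(-1\right) + 3 \left(- \frac{1}{2}\right) = 4 - \frac{3}{2} = \frac{5}{2} \approx 2.5$)
$I{\left(q \right)} = -2$
$\sqrt{-494 + I{\left(-4 \right)}} = \sqrt{-494 - 2} = \sqrt{-496} = 4 i \sqrt{31}$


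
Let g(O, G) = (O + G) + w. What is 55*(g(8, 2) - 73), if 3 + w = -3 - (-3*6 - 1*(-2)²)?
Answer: -2585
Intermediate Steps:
w = 16 (w = -3 + (-3 - (-3*6 - 1*(-2)²)) = -3 + (-3 - (-18 - 1*4)) = -3 + (-3 - (-18 - 4)) = -3 + (-3 - 1*(-22)) = -3 + (-3 + 22) = -3 + 19 = 16)
g(O, G) = 16 + G + O (g(O, G) = (O + G) + 16 = (G + O) + 16 = 16 + G + O)
55*(g(8, 2) - 73) = 55*((16 + 2 + 8) - 73) = 55*(26 - 73) = 55*(-47) = -2585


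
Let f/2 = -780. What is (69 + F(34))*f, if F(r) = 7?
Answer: -118560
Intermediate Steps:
f = -1560 (f = 2*(-780) = -1560)
(69 + F(34))*f = (69 + 7)*(-1560) = 76*(-1560) = -118560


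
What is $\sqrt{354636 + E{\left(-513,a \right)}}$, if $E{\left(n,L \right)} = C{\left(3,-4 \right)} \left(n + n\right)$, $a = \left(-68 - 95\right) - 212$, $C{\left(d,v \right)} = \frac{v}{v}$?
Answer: $3 \sqrt{39290} \approx 594.65$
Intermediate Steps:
$C{\left(d,v \right)} = 1$
$a = -375$ ($a = -163 - 212 = -375$)
$E{\left(n,L \right)} = 2 n$ ($E{\left(n,L \right)} = 1 \left(n + n\right) = 1 \cdot 2 n = 2 n$)
$\sqrt{354636 + E{\left(-513,a \right)}} = \sqrt{354636 + 2 \left(-513\right)} = \sqrt{354636 - 1026} = \sqrt{353610} = 3 \sqrt{39290}$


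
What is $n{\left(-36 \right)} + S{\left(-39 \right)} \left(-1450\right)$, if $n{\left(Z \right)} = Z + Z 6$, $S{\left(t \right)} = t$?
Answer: $56298$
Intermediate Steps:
$n{\left(Z \right)} = 7 Z$ ($n{\left(Z \right)} = Z + 6 Z = 7 Z$)
$n{\left(-36 \right)} + S{\left(-39 \right)} \left(-1450\right) = 7 \left(-36\right) - -56550 = -252 + 56550 = 56298$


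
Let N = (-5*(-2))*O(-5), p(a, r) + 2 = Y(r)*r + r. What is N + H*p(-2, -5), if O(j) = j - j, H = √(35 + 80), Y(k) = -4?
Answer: 13*√115 ≈ 139.41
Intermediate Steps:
p(a, r) = -2 - 3*r (p(a, r) = -2 + (-4*r + r) = -2 - 3*r)
H = √115 ≈ 10.724
O(j) = 0
N = 0 (N = -5*(-2)*0 = 10*0 = 0)
N + H*p(-2, -5) = 0 + √115*(-2 - 3*(-5)) = 0 + √115*(-2 + 15) = 0 + √115*13 = 0 + 13*√115 = 13*√115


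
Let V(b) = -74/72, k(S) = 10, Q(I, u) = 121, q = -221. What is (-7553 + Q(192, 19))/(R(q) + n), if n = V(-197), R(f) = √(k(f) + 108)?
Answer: -9899424/151559 - 9631872*√118/151559 ≈ -755.67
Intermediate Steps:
R(f) = √118 (R(f) = √(10 + 108) = √118)
V(b) = -37/36 (V(b) = -74*1/72 = -37/36)
n = -37/36 ≈ -1.0278
(-7553 + Q(192, 19))/(R(q) + n) = (-7553 + 121)/(√118 - 37/36) = -7432/(-37/36 + √118)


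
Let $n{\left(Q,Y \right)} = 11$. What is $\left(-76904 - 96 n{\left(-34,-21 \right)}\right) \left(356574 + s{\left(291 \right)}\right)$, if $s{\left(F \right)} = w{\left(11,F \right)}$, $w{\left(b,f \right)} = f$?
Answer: $-27821195400$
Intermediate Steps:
$s{\left(F \right)} = F$
$\left(-76904 - 96 n{\left(-34,-21 \right)}\right) \left(356574 + s{\left(291 \right)}\right) = \left(-76904 - 1056\right) \left(356574 + 291\right) = \left(-76904 - 1056\right) 356865 = \left(-77960\right) 356865 = -27821195400$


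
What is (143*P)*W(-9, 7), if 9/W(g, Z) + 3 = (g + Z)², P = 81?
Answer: 104247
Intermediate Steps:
W(g, Z) = 9/(-3 + (Z + g)²) (W(g, Z) = 9/(-3 + (g + Z)²) = 9/(-3 + (Z + g)²))
(143*P)*W(-9, 7) = (143*81)*(9/(-3 + (7 - 9)²)) = 11583*(9/(-3 + (-2)²)) = 11583*(9/(-3 + 4)) = 11583*(9/1) = 11583*(9*1) = 11583*9 = 104247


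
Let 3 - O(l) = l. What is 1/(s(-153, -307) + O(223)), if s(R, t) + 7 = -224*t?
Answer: 1/68541 ≈ 1.4590e-5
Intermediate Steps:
s(R, t) = -7 - 224*t
O(l) = 3 - l
1/(s(-153, -307) + O(223)) = 1/((-7 - 224*(-307)) + (3 - 1*223)) = 1/((-7 + 68768) + (3 - 223)) = 1/(68761 - 220) = 1/68541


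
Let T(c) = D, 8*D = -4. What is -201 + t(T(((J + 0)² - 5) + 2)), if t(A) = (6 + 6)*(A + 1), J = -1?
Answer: -195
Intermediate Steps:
D = -½ (D = (⅛)*(-4) = -½ ≈ -0.50000)
T(c) = -½
t(A) = 12 + 12*A (t(A) = 12*(1 + A) = 12 + 12*A)
-201 + t(T(((J + 0)² - 5) + 2)) = -201 + (12 + 12*(-½)) = -201 + (12 - 6) = -201 + 6 = -195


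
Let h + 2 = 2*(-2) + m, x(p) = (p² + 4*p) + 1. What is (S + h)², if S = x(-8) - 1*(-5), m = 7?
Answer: 1521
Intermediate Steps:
x(p) = 1 + p² + 4*p
S = 38 (S = (1 + (-8)² + 4*(-8)) - 1*(-5) = (1 + 64 - 32) + 5 = 33 + 5 = 38)
h = 1 (h = -2 + (2*(-2) + 7) = -2 + (-4 + 7) = -2 + 3 = 1)
(S + h)² = (38 + 1)² = 39² = 1521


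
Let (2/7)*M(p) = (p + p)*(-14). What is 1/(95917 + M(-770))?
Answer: 1/171377 ≈ 5.8351e-6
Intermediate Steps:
M(p) = -98*p (M(p) = 7*((p + p)*(-14))/2 = 7*((2*p)*(-14))/2 = 7*(-28*p)/2 = -98*p)
1/(95917 + M(-770)) = 1/(95917 - 98*(-770)) = 1/(95917 + 75460) = 1/171377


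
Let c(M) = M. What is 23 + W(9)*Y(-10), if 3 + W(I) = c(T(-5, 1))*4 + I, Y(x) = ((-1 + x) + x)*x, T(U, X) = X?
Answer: 2123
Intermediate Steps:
Y(x) = x*(-1 + 2*x) (Y(x) = (-1 + 2*x)*x = x*(-1 + 2*x))
W(I) = 1 + I (W(I) = -3 + (1*4 + I) = -3 + (4 + I) = 1 + I)
23 + W(9)*Y(-10) = 23 + (1 + 9)*(-10*(-1 + 2*(-10))) = 23 + 10*(-10*(-1 - 20)) = 23 + 10*(-10*(-21)) = 23 + 10*210 = 23 + 2100 = 2123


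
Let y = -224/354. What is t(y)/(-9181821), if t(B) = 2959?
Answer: -269/834711 ≈ -0.00032227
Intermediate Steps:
y = -112/177 (y = -224*1/354 = -112/177 ≈ -0.63277)
t(y)/(-9181821) = 2959/(-9181821) = 2959*(-1/9181821) = -269/834711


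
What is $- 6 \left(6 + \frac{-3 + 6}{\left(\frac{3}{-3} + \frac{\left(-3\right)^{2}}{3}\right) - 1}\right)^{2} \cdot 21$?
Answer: $-10206$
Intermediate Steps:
$- 6 \left(6 + \frac{-3 + 6}{\left(\frac{3}{-3} + \frac{\left(-3\right)^{2}}{3}\right) - 1}\right)^{2} \cdot 21 = - 6 \left(6 + \frac{3}{\left(3 \left(- \frac{1}{3}\right) + 9 \cdot \frac{1}{3}\right) - 1}\right)^{2} \cdot 21 = - 6 \left(6 + \frac{3}{\left(-1 + 3\right) - 1}\right)^{2} \cdot 21 = - 6 \left(6 + \frac{3}{2 - 1}\right)^{2} \cdot 21 = - 6 \left(6 + \frac{3}{1}\right)^{2} \cdot 21 = - 6 \left(6 + 3 \cdot 1\right)^{2} \cdot 21 = - 6 \left(6 + 3\right)^{2} \cdot 21 = - 6 \cdot 9^{2} \cdot 21 = \left(-6\right) 81 \cdot 21 = \left(-486\right) 21 = -10206$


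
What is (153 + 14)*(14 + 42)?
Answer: 9352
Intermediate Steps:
(153 + 14)*(14 + 42) = 167*56 = 9352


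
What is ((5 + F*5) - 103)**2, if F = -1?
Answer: 10609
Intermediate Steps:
((5 + F*5) - 103)**2 = ((5 - 1*5) - 103)**2 = ((5 - 5) - 103)**2 = (0 - 103)**2 = (-103)**2 = 10609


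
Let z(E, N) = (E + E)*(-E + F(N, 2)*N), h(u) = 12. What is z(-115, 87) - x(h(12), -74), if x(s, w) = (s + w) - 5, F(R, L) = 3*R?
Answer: -5248993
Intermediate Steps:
z(E, N) = 2*E*(-E + 3*N**2) (z(E, N) = (E + E)*(-E + (3*N)*N) = (2*E)*(-E + 3*N**2) = 2*E*(-E + 3*N**2))
x(s, w) = -5 + s + w
z(-115, 87) - x(h(12), -74) = 2*(-115)*(-1*(-115) + 3*87**2) - (-5 + 12 - 74) = 2*(-115)*(115 + 3*7569) - 1*(-67) = 2*(-115)*(115 + 22707) + 67 = 2*(-115)*22822 + 67 = -5249060 + 67 = -5248993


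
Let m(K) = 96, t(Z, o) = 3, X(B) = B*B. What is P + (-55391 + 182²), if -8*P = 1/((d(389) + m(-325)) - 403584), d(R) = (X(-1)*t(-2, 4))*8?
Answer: -71871463103/3227712 ≈ -22267.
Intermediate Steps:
X(B) = B²
d(R) = 24 (d(R) = ((-1)²*3)*8 = (1*3)*8 = 3*8 = 24)
P = 1/3227712 (P = -1/(8*((24 + 96) - 403584)) = -1/(8*(120 - 403584)) = -⅛/(-403464) = -⅛*(-1/403464) = 1/3227712 ≈ 3.0982e-7)
P + (-55391 + 182²) = 1/3227712 + (-55391 + 182²) = 1/3227712 + (-55391 + 33124) = 1/3227712 - 22267 = -71871463103/3227712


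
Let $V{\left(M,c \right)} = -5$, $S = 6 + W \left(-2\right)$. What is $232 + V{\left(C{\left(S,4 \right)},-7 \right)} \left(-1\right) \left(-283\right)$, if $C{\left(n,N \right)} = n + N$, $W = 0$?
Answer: $-1183$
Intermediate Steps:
$S = 6$ ($S = 6 + 0 \left(-2\right) = 6 + 0 = 6$)
$C{\left(n,N \right)} = N + n$
$232 + V{\left(C{\left(S,4 \right)},-7 \right)} \left(-1\right) \left(-283\right) = 232 + \left(-5\right) \left(-1\right) \left(-283\right) = 232 + 5 \left(-283\right) = 232 - 1415 = -1183$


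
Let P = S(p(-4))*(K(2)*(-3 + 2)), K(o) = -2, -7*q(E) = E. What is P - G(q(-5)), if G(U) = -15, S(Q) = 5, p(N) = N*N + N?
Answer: 25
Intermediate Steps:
q(E) = -E/7
p(N) = N + N² (p(N) = N² + N = N + N²)
P = 10 (P = 5*(-2*(-3 + 2)) = 5*(-2*(-1)) = 5*2 = 10)
P - G(q(-5)) = 10 - 1*(-15) = 10 + 15 = 25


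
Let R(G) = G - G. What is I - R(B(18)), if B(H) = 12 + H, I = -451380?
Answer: -451380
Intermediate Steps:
R(G) = 0
I - R(B(18)) = -451380 - 1*0 = -451380 + 0 = -451380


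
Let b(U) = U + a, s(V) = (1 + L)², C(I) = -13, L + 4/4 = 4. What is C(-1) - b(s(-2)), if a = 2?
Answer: -31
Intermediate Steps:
L = 3 (L = -1 + 4 = 3)
s(V) = 16 (s(V) = (1 + 3)² = 4² = 16)
b(U) = 2 + U (b(U) = U + 2 = 2 + U)
C(-1) - b(s(-2)) = -13 - (2 + 16) = -13 - 1*18 = -13 - 18 = -31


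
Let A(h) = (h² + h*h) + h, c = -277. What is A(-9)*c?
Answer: -42381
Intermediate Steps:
A(h) = h + 2*h² (A(h) = (h² + h²) + h = 2*h² + h = h + 2*h²)
A(-9)*c = -9*(1 + 2*(-9))*(-277) = -9*(1 - 18)*(-277) = -9*(-17)*(-277) = 153*(-277) = -42381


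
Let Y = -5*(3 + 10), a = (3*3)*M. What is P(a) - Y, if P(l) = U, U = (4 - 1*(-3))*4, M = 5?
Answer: 93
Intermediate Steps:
a = 45 (a = (3*3)*5 = 9*5 = 45)
Y = -65 (Y = -5*13 = -65)
U = 28 (U = (4 + 3)*4 = 7*4 = 28)
P(l) = 28
P(a) - Y = 28 - 1*(-65) = 28 + 65 = 93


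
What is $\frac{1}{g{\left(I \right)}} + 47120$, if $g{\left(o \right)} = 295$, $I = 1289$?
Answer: $\frac{13900401}{295} \approx 47120.0$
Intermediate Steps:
$\frac{1}{g{\left(I \right)}} + 47120 = \frac{1}{295} + 47120 = \frac{13900401}{295}$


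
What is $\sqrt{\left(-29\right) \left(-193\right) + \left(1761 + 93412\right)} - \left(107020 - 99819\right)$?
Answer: $-7201 + \sqrt{100770} \approx -6883.6$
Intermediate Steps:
$\sqrt{\left(-29\right) \left(-193\right) + \left(1761 + 93412\right)} - \left(107020 - 99819\right) = \sqrt{5597 + 95173} - \left(107020 - 99819\right) = \sqrt{100770} - 7201 = -7201 + \sqrt{100770}$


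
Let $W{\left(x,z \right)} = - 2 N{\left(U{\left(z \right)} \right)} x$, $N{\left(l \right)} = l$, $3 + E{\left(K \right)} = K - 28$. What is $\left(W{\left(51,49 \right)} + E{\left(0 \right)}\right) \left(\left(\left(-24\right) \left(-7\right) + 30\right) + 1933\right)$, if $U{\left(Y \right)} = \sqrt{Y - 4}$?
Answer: $-66061 - 652086 \sqrt{5} \approx -1.5242 \cdot 10^{6}$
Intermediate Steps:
$E{\left(K \right)} = -31 + K$ ($E{\left(K \right)} = -3 + \left(K - 28\right) = -3 + \left(-28 + K\right) = -31 + K$)
$U{\left(Y \right)} = \sqrt{-4 + Y}$
$W{\left(x,z \right)} = - 2 x \sqrt{-4 + z}$ ($W{\left(x,z \right)} = - 2 \sqrt{-4 + z} x = - 2 x \sqrt{-4 + z}$)
$\left(W{\left(51,49 \right)} + E{\left(0 \right)}\right) \left(\left(\left(-24\right) \left(-7\right) + 30\right) + 1933\right) = \left(\left(-2\right) 51 \sqrt{-4 + 49} + \left(-31 + 0\right)\right) \left(\left(\left(-24\right) \left(-7\right) + 30\right) + 1933\right) = \left(\left(-2\right) 51 \sqrt{45} - 31\right) \left(\left(168 + 30\right) + 1933\right) = \left(\left(-2\right) 51 \cdot 3 \sqrt{5} - 31\right) \left(198 + 1933\right) = \left(- 306 \sqrt{5} - 31\right) 2131 = \left(-31 - 306 \sqrt{5}\right) 2131 = -66061 - 652086 \sqrt{5}$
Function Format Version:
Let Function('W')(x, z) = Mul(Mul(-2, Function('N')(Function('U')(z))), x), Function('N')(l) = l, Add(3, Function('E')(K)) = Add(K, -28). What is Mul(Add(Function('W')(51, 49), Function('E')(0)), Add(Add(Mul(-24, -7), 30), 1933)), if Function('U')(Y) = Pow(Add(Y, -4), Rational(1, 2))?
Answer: Add(-66061, Mul(-652086, Pow(5, Rational(1, 2)))) ≈ -1.5242e+6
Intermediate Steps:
Function('E')(K) = Add(-31, K) (Function('E')(K) = Add(-3, Add(K, -28)) = Add(-3, Add(-28, K)) = Add(-31, K))
Function('U')(Y) = Pow(Add(-4, Y), Rational(1, 2))
Function('W')(x, z) = Mul(-2, x, Pow(Add(-4, z), Rational(1, 2))) (Function('W')(x, z) = Mul(Mul(-2, Pow(Add(-4, z), Rational(1, 2))), x) = Mul(-2, x, Pow(Add(-4, z), Rational(1, 2))))
Mul(Add(Function('W')(51, 49), Function('E')(0)), Add(Add(Mul(-24, -7), 30), 1933)) = Mul(Add(Mul(-2, 51, Pow(Add(-4, 49), Rational(1, 2))), Add(-31, 0)), Add(Add(Mul(-24, -7), 30), 1933)) = Mul(Add(Mul(-2, 51, Pow(45, Rational(1, 2))), -31), Add(Add(168, 30), 1933)) = Mul(Add(Mul(-2, 51, Mul(3, Pow(5, Rational(1, 2)))), -31), Add(198, 1933)) = Mul(Add(Mul(-306, Pow(5, Rational(1, 2))), -31), 2131) = Mul(Add(-31, Mul(-306, Pow(5, Rational(1, 2)))), 2131) = Add(-66061, Mul(-652086, Pow(5, Rational(1, 2))))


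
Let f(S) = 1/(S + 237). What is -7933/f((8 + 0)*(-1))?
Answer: -1816657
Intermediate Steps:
f(S) = 1/(237 + S)
-7933/f((8 + 0)*(-1)) = -7933/(1/(237 + (8 + 0)*(-1))) = -7933/(1/(237 + 8*(-1))) = -7933/(1/(237 - 8)) = -7933/(1/229) = -7933/1/229 = -7933*229 = -1816657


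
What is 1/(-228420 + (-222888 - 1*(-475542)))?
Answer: 1/24234 ≈ 4.1264e-5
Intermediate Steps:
1/(-228420 + (-222888 - 1*(-475542))) = 1/(-228420 + (-222888 + 475542)) = 1/(-228420 + 252654) = 1/24234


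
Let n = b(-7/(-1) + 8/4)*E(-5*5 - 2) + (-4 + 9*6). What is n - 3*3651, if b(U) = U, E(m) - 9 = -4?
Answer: -10858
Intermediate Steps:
E(m) = 5 (E(m) = 9 - 4 = 5)
n = 95 (n = (-7/(-1) + 8/4)*5 + (-4 + 9*6) = (-7*(-1) + 8*(1/4))*5 + (-4 + 54) = (7 + 2)*5 + 50 = 9*5 + 50 = 45 + 50 = 95)
n - 3*3651 = 95 - 3*3651 = 95 - 1*10953 = 95 - 10953 = -10858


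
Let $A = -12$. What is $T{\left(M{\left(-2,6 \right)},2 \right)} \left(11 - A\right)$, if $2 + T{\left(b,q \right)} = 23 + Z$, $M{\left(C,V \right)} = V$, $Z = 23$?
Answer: $1012$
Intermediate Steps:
$T{\left(b,q \right)} = 44$ ($T{\left(b,q \right)} = -2 + \left(23 + 23\right) = -2 + 46 = 44$)
$T{\left(M{\left(-2,6 \right)},2 \right)} \left(11 - A\right) = 44 \left(11 - -12\right) = 44 \left(11 + 12\right) = 44 \cdot 23 = 1012$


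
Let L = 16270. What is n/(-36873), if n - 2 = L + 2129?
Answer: -18401/36873 ≈ -0.49904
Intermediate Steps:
n = 18401 (n = 2 + (16270 + 2129) = 2 + 18399 = 18401)
n/(-36873) = 18401/(-36873) = 18401*(-1/36873) = -18401/36873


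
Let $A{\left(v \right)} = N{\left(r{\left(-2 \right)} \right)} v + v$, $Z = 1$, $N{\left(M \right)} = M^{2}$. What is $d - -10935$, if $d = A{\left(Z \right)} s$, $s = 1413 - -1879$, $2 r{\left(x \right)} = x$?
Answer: $17519$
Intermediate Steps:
$r{\left(x \right)} = \frac{x}{2}$
$A{\left(v \right)} = 2 v$ ($A{\left(v \right)} = \left(\frac{1}{2} \left(-2\right)\right)^{2} v + v = \left(-1\right)^{2} v + v = 1 v + v = v + v = 2 v$)
$s = 3292$ ($s = 1413 + 1879 = 3292$)
$d = 6584$ ($d = 2 \cdot 1 \cdot 3292 = 2 \cdot 3292 = 6584$)
$d - -10935 = 6584 - -10935 = 6584 + 10935 = 17519$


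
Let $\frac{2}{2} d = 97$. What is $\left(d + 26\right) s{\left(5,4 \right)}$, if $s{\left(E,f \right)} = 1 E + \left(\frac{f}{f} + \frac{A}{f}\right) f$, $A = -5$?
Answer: $492$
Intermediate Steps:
$d = 97$
$s{\left(E,f \right)} = E + f \left(1 - \frac{5}{f}\right)$ ($s{\left(E,f \right)} = 1 E + \left(\frac{f}{f} - \frac{5}{f}\right) f = E + \left(1 - \frac{5}{f}\right) f = E + f \left(1 - \frac{5}{f}\right)$)
$\left(d + 26\right) s{\left(5,4 \right)} = \left(97 + 26\right) \left(-5 + 5 + 4\right) = 123 \cdot 4 = 492$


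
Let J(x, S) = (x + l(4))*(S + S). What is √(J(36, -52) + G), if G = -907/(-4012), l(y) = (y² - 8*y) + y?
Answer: I*√10043084135/2006 ≈ 49.958*I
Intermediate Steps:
l(y) = y² - 7*y
J(x, S) = 2*S*(-12 + x) (J(x, S) = (x + 4*(-7 + 4))*(S + S) = (x + 4*(-3))*(2*S) = (x - 12)*(2*S) = (-12 + x)*(2*S) = 2*S*(-12 + x))
G = 907/4012 (G = -907*(-1/4012) = 907/4012 ≈ 0.22607)
√(J(36, -52) + G) = √(2*(-52)*(-12 + 36) + 907/4012) = √(2*(-52)*24 + 907/4012) = √(-2496 + 907/4012) = √(-10013045/4012) = I*√10043084135/2006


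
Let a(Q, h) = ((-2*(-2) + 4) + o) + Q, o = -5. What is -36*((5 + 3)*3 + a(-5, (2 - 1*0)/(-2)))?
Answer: -792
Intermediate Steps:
a(Q, h) = 3 + Q (a(Q, h) = ((-2*(-2) + 4) - 5) + Q = ((4 + 4) - 5) + Q = (8 - 5) + Q = 3 + Q)
-36*((5 + 3)*3 + a(-5, (2 - 1*0)/(-2))) = -36*((5 + 3)*3 + (3 - 5)) = -36*(8*3 - 2) = -36*(24 - 2) = -36*22 = -792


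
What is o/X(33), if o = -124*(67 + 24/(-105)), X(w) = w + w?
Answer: -48298/385 ≈ -125.45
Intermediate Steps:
X(w) = 2*w
o = -289788/35 (o = -124*(67 + 24*(-1/105)) = -124*(67 - 8/35) = -124*2337/35 = -289788/35 ≈ -8279.7)
o/X(33) = -289788/(35*(2*33)) = -289788/35/66 = -289788/35*1/66 = -48298/385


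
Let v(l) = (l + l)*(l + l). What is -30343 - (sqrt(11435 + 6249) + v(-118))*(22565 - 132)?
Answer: -1249458711 - 44866*sqrt(4421) ≈ -1.2524e+9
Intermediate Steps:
v(l) = 4*l**2 (v(l) = (2*l)*(2*l) = 4*l**2)
-30343 - (sqrt(11435 + 6249) + v(-118))*(22565 - 132) = -30343 - (sqrt(11435 + 6249) + 4*(-118)**2)*(22565 - 132) = -30343 - (sqrt(17684) + 4*13924)*22433 = -30343 - (2*sqrt(4421) + 55696)*22433 = -30343 - (55696 + 2*sqrt(4421))*22433 = -30343 - (1249428368 + 44866*sqrt(4421)) = -30343 + (-1249428368 - 44866*sqrt(4421)) = -1249458711 - 44866*sqrt(4421)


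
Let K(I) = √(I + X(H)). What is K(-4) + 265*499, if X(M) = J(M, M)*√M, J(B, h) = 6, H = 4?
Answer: 132235 + 2*√2 ≈ 1.3224e+5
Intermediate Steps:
X(M) = 6*√M
K(I) = √(12 + I) (K(I) = √(I + 6*√4) = √(I + 6*2) = √(I + 12) = √(12 + I))
K(-4) + 265*499 = √(12 - 4) + 265*499 = √8 + 132235 = 2*√2 + 132235 = 132235 + 2*√2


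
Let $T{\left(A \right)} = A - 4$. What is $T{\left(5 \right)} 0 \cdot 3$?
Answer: $0$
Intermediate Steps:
$T{\left(A \right)} = -4 + A$
$T{\left(5 \right)} 0 \cdot 3 = \left(-4 + 5\right) 0 \cdot 3 = 1 \cdot 0 \cdot 3 = 0 \cdot 3 = 0$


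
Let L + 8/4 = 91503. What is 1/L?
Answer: 1/91501 ≈ 1.0929e-5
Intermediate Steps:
L = 91501 (L = -2 + 91503 = 91501)
1/L = 1/91501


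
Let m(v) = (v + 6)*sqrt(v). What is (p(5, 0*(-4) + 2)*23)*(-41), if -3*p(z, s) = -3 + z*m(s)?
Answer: -943 + 37720*sqrt(2)/3 ≈ 16838.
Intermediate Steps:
m(v) = sqrt(v)*(6 + v) (m(v) = (6 + v)*sqrt(v) = sqrt(v)*(6 + v))
p(z, s) = 1 - z*sqrt(s)*(6 + s)/3 (p(z, s) = -(-3 + z*(sqrt(s)*(6 + s)))/3 = -(-3 + z*sqrt(s)*(6 + s))/3 = 1 - z*sqrt(s)*(6 + s)/3)
(p(5, 0*(-4) + 2)*23)*(-41) = ((1 - 1/3*5*sqrt(0*(-4) + 2)*(6 + (0*(-4) + 2)))*23)*(-41) = ((1 - 1/3*5*sqrt(0 + 2)*(6 + (0 + 2)))*23)*(-41) = ((1 - 1/3*5*sqrt(2)*(6 + 2))*23)*(-41) = ((1 - 1/3*5*sqrt(2)*8)*23)*(-41) = ((1 - 40*sqrt(2)/3)*23)*(-41) = (23 - 920*sqrt(2)/3)*(-41) = -943 + 37720*sqrt(2)/3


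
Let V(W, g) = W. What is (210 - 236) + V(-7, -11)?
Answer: -33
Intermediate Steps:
(210 - 236) + V(-7, -11) = (210 - 236) - 7 = -26 - 7 = -33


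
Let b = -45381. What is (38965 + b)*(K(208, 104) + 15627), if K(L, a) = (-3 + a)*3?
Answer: -102206880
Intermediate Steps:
K(L, a) = -9 + 3*a
(38965 + b)*(K(208, 104) + 15627) = (38965 - 45381)*((-9 + 3*104) + 15627) = -6416*((-9 + 312) + 15627) = -6416*(303 + 15627) = -6416*15930 = -102206880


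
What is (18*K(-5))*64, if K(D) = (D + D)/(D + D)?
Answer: 1152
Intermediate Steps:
K(D) = 1 (K(D) = (2*D)/((2*D)) = (2*D)*(1/(2*D)) = 1)
(18*K(-5))*64 = (18*1)*64 = 18*64 = 1152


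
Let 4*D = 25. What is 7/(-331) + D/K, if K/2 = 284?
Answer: -7629/752032 ≈ -0.010145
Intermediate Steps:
D = 25/4 (D = (¼)*25 = 25/4 ≈ 6.2500)
K = 568 (K = 2*284 = 568)
7/(-331) + D/K = 7/(-331) + (25/4)/568 = 7*(-1/331) + (25/4)*(1/568) = -7/331 + 25/2272 = -7629/752032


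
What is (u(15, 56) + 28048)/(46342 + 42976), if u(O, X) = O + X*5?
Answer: 28343/89318 ≈ 0.31733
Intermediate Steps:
u(O, X) = O + 5*X
(u(15, 56) + 28048)/(46342 + 42976) = ((15 + 5*56) + 28048)/(46342 + 42976) = ((15 + 280) + 28048)/89318 = (295 + 28048)*(1/89318) = 28343*(1/89318) = 28343/89318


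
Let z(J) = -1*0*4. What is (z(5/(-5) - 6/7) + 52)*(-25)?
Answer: -1300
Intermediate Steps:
z(J) = 0 (z(J) = 0*4 = 0)
(z(5/(-5) - 6/7) + 52)*(-25) = (0 + 52)*(-25) = 52*(-25) = -1300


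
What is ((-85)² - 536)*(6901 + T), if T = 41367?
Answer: 322864652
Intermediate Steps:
((-85)² - 536)*(6901 + T) = ((-85)² - 536)*(6901 + 41367) = (7225 - 536)*48268 = 6689*48268 = 322864652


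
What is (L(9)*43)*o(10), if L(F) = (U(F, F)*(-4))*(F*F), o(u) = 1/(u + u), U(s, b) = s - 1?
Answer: -27864/5 ≈ -5572.8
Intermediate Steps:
U(s, b) = -1 + s
o(u) = 1/(2*u)
L(F) = F**2*(4 - 4*F) (L(F) = ((-1 + F)*(-4))*(F*F) = (4 - 4*F)*F**2 = F**2*(4 - 4*F))
(L(9)*43)*o(10) = ((4*9**2*(1 - 1*9))*43)*((1/2)/10) = ((4*81*(1 - 9))*43)*((1/2)*(1/10)) = ((4*81*(-8))*43)*(1/20) = -2592*43*(1/20) = -111456*1/20 = -27864/5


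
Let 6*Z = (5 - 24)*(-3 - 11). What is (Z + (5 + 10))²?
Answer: 31684/9 ≈ 3520.4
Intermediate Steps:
Z = 133/3 (Z = ((5 - 24)*(-3 - 11))/6 = (-19*(-14))/6 = (⅙)*266 = 133/3 ≈ 44.333)
(Z + (5 + 10))² = (133/3 + (5 + 10))² = (133/3 + 15)² = (178/3)² = 31684/9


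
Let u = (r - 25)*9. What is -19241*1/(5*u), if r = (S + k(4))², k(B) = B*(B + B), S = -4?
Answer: -19241/34155 ≈ -0.56334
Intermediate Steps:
k(B) = 2*B² (k(B) = B*(2*B) = 2*B²)
r = 784 (r = (-4 + 2*4²)² = (-4 + 2*16)² = (-4 + 32)² = 28² = 784)
u = 6831 (u = (784 - 25)*9 = 759*9 = 6831)
-19241*1/(5*u) = -19241/(6831*5) = -19241/34155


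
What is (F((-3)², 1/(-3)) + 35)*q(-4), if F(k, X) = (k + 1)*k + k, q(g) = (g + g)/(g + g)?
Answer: 134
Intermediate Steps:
q(g) = 1 (q(g) = (2*g)/((2*g)) = (2*g)*(1/(2*g)) = 1)
F(k, X) = k + k*(1 + k) (F(k, X) = (1 + k)*k + k = k*(1 + k) + k = k + k*(1 + k))
(F((-3)², 1/(-3)) + 35)*q(-4) = ((-3)²*(2 + (-3)²) + 35)*1 = (9*(2 + 9) + 35)*1 = (9*11 + 35)*1 = (99 + 35)*1 = 134*1 = 134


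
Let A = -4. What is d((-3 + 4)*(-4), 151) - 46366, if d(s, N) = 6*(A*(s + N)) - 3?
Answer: -49897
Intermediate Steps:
d(s, N) = -3 - 24*N - 24*s (d(s, N) = 6*(-4*(s + N)) - 3 = 6*(-4*(N + s)) - 3 = 6*(-4*N - 4*s) - 3 = (-24*N - 24*s) - 3 = -3 - 24*N - 24*s)
d((-3 + 4)*(-4), 151) - 46366 = (-3 - 24*151 - 24*(-3 + 4)*(-4)) - 46366 = (-3 - 3624 - 24*(-4)) - 46366 = (-3 - 3624 + 96) - 46366 = -3531 - 46366 = -49897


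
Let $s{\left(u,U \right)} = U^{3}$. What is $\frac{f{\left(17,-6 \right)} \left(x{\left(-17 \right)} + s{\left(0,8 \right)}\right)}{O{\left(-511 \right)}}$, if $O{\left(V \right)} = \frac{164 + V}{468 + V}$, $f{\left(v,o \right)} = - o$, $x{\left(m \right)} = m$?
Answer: $\frac{127710}{347} \approx 368.04$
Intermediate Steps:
$O{\left(V \right)} = \frac{164 + V}{468 + V}$
$\frac{f{\left(17,-6 \right)} \left(x{\left(-17 \right)} + s{\left(0,8 \right)}\right)}{O{\left(-511 \right)}} = \frac{\left(-1\right) \left(-6\right) \left(-17 + 8^{3}\right)}{\frac{1}{468 - 511} \left(164 - 511\right)} = \frac{6 \left(-17 + 512\right)}{\frac{1}{-43} \left(-347\right)} = \frac{6 \cdot 495}{\left(- \frac{1}{43}\right) \left(-347\right)} = \frac{2970}{\frac{347}{43}} = 2970 \cdot \frac{43}{347} = \frac{127710}{347}$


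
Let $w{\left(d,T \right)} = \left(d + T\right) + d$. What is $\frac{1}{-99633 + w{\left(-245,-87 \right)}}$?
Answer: $- \frac{1}{100210} \approx -9.979 \cdot 10^{-6}$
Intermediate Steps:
$w{\left(d,T \right)} = T + 2 d$ ($w{\left(d,T \right)} = \left(T + d\right) + d = T + 2 d$)
$\frac{1}{-99633 + w{\left(-245,-87 \right)}} = \frac{1}{-99633 + \left(-87 + 2 \left(-245\right)\right)} = \frac{1}{-99633 - 577} = \frac{1}{-100210} = - \frac{1}{100210}$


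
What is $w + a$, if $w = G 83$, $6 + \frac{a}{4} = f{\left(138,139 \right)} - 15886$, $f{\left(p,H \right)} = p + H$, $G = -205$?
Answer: $-79475$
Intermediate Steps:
$f{\left(p,H \right)} = H + p$
$a = -62460$ ($a = -24 + 4 \left(\left(139 + 138\right) - 15886\right) = -24 + 4 \left(277 - 15886\right) = -24 + 4 \left(-15609\right) = -24 - 62436 = -62460$)
$w = -17015$ ($w = \left(-205\right) 83 = -17015$)
$w + a = -17015 - 62460 = -79475$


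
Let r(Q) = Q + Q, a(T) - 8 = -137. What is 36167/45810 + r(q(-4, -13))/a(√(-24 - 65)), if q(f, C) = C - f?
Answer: 1830041/1969830 ≈ 0.92904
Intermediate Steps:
a(T) = -129 (a(T) = 8 - 137 = -129)
r(Q) = 2*Q
36167/45810 + r(q(-4, -13))/a(√(-24 - 65)) = 36167/45810 + (2*(-13 - 1*(-4)))/(-129) = 36167*(1/45810) + (2*(-13 + 4))*(-1/129) = 36167/45810 + (2*(-9))*(-1/129) = 36167/45810 - 18*(-1/129) = 36167/45810 + 6/43 = 1830041/1969830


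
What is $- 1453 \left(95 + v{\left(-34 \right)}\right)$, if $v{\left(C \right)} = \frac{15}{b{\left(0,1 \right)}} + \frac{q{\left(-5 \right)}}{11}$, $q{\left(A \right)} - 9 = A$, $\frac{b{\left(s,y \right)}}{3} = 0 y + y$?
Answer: $- \frac{1604112}{11} \approx -1.4583 \cdot 10^{5}$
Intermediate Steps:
$b{\left(s,y \right)} = 3 y$ ($b{\left(s,y \right)} = 3 \left(0 y + y\right) = 3 \left(0 + y\right) = 3 y$)
$q{\left(A \right)} = 9 + A$
$v{\left(C \right)} = \frac{59}{11}$ ($v{\left(C \right)} = \frac{15}{3 \cdot 1} + \frac{9 - 5}{11} = \frac{15}{3} + 4 \cdot \frac{1}{11} = 15 \cdot \frac{1}{3} + \frac{4}{11} = 5 + \frac{4}{11} = \frac{59}{11}$)
$- 1453 \left(95 + v{\left(-34 \right)}\right) = - 1453 \left(95 + \frac{59}{11}\right) = \left(-1453\right) \frac{1104}{11} = - \frac{1604112}{11}$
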